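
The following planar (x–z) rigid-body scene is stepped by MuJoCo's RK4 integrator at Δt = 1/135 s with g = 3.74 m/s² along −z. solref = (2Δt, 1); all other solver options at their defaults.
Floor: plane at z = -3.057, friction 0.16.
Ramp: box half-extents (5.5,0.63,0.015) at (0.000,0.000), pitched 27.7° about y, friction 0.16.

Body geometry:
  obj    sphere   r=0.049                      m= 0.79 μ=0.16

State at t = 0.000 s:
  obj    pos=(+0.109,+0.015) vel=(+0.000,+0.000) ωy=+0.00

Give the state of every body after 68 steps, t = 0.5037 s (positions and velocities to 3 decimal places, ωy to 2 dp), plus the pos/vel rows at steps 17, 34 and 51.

State at t = 0.5037 s:
  obj    pos=(+0.249,-0.058) vel=(+0.554,-0.291) ωy=+12.75

Key-timestep trajectory:
   step    t(s)  obj.x    obj.z    obj.vx   obj.vz 
     17  0.1259   +0.118  +0.010  +0.139  -0.073
     34  0.2519   +0.144  -0.003  +0.277  -0.145
     51  0.3778   +0.188  -0.026  +0.416  -0.218


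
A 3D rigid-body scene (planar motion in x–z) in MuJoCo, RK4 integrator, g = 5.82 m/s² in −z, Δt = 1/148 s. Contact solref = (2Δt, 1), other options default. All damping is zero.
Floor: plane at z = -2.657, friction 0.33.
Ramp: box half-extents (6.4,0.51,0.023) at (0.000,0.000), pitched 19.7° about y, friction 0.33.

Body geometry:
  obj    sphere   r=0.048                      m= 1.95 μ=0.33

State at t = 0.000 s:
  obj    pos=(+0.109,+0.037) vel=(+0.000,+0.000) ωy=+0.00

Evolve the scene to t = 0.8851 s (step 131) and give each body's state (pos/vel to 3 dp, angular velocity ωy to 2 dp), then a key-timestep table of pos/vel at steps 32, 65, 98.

State at t = 0.8851 s:
  obj    pos=(+0.626,-0.149) vel=(+1.168,-0.418) ωy=+25.83

Key-timestep trajectory:
   step    t(s)  obj.x    obj.z    obj.vx   obj.vz 
     32  0.2162   +0.140  +0.025  +0.285  -0.102
     65  0.4392   +0.236  -0.009  +0.579  -0.207
     98  0.6622   +0.398  -0.067  +0.874  -0.313


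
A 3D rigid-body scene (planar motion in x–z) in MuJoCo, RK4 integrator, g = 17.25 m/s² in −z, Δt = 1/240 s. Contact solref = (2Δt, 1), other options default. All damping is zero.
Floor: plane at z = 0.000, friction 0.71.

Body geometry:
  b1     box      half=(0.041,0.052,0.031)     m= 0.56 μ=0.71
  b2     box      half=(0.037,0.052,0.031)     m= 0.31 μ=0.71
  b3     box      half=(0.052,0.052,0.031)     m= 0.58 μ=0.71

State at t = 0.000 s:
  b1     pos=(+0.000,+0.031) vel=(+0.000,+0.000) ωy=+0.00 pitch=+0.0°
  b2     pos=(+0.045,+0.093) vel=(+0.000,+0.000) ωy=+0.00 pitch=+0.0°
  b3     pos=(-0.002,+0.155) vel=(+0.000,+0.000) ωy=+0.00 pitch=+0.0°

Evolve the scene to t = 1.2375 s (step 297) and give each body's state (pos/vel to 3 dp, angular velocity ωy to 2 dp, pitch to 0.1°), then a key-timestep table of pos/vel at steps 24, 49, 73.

State at t = 1.2375 s:
  b1     pos=(+0.000,+0.031) vel=(+0.000,+0.000) ωy=+0.00 pitch=+0.0°
  b2     pos=(+0.082,+0.037) vel=(+0.000,+0.000) ωy=+0.00 pitch=+90.0°
  b3     pos=(-0.123,+0.031) vel=(+0.000,+0.000) ωy=+0.00 pitch=+180.0°

Key-timestep trajectory:
   step    t(s)  b1.x    b1.z    b1.vx   b1.vz   b2.x    b2.z    b2.vx   b2.vz   b3.x    b3.z    b3.vx   b3.vz 
     24  0.1000   +0.000  +0.031  +0.001  +0.000   +0.045  +0.093  +0.001  +0.000   -0.015  +0.147  -0.259  -0.244
     49  0.2042   +0.000  +0.031  +0.000  +0.000   +0.050  +0.092  +0.127  -0.035   -0.058  +0.112  -0.632  -0.177
     73  0.3042   +0.000  +0.031  +0.000  +0.000   +0.075  +0.064  +0.315  -0.837   -0.124  +0.027  -0.343  -0.360


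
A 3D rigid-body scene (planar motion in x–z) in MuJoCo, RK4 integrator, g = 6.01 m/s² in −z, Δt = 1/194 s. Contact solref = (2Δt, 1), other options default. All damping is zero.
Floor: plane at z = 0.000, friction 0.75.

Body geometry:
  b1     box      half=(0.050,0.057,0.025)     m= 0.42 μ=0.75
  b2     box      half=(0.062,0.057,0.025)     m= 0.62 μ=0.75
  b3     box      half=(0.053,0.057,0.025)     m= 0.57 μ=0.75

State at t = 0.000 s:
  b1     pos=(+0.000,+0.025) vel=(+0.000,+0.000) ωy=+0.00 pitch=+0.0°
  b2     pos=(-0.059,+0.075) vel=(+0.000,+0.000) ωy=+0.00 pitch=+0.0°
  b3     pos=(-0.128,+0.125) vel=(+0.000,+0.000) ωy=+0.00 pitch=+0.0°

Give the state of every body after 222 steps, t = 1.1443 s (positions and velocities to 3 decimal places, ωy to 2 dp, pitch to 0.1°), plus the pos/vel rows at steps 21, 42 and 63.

State at t = 1.1443 s:
  b1     pos=(+0.001,+0.025) vel=(+0.000,+0.000) ωy=+0.00 pitch=+0.0°
  b2     pos=(-0.073,+0.061) vel=(+0.000,+0.000) ωy=+0.01 pitch=-44.8°
  b3     pos=(-0.162,+0.052) vel=(+0.000,+0.000) ωy=+0.00 pitch=-37.9°

Key-timestep trajectory:
   step    t(s)  b1.x    b1.z    b1.vx   b1.vz   b2.x    b2.z    b2.vx   b2.vz   b3.x    b3.z    b3.vx   b3.vz 
     21  0.1082   +0.000  +0.025  +0.001  +0.000   -0.064  +0.072  -0.091  -0.055   -0.141  +0.107  -0.233  -0.369
     42  0.2165   +0.000  +0.025  +0.000  +0.000   -0.076  +0.062  -0.039  +0.068   -0.163  +0.050  +0.007  +0.125
     63  0.3247   +0.000  +0.025  +0.002  +0.000   -0.073  +0.062  -0.014  +0.003   -0.162  +0.052  -0.012  +0.006


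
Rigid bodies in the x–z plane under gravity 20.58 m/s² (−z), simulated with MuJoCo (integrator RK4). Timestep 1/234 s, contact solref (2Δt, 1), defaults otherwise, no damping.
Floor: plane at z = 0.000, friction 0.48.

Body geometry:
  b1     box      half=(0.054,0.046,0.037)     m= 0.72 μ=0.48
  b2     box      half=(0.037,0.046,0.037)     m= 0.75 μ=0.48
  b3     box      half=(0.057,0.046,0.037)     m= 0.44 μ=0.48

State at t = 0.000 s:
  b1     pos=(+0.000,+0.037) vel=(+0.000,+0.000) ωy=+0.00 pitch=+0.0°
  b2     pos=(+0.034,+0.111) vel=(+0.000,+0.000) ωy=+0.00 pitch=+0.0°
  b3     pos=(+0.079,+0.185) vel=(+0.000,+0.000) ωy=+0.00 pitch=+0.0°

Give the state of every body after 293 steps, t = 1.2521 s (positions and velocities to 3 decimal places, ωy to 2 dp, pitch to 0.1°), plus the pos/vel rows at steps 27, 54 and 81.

State at t = 1.2521 s:
  b1     pos=(+0.000,+0.037) vel=(+0.000,+0.000) ωy=+0.00 pitch=+0.0°
  b2     pos=(+0.034,+0.111) vel=(+0.000,+0.000) ωy=+0.00 pitch=+0.0°
  b3     pos=(+0.112,+0.057) vel=(+0.000,+0.000) ωy=+0.00 pitch=+90.0°

Key-timestep trajectory:
   step    t(s)  b1.x    b1.z    b1.vx   b1.vz   b2.x    b2.z    b2.vx   b2.vz   b3.x    b3.z    b3.vx   b3.vz 
     27  0.1154   +0.000  +0.037  +0.000  +0.000   +0.034  +0.111  -0.001  +0.000   +0.095  +0.177  +0.312  -0.249
     54  0.2308   +0.000  +0.037  +0.000  +0.000   +0.034  +0.111  +0.000  +0.000   +0.133  +0.061  -0.026  +0.220
     81  0.3462   +0.000  +0.037  -0.001  +0.000   +0.034  +0.111  -0.029  -0.006   +0.109  +0.057  -0.045  +0.085


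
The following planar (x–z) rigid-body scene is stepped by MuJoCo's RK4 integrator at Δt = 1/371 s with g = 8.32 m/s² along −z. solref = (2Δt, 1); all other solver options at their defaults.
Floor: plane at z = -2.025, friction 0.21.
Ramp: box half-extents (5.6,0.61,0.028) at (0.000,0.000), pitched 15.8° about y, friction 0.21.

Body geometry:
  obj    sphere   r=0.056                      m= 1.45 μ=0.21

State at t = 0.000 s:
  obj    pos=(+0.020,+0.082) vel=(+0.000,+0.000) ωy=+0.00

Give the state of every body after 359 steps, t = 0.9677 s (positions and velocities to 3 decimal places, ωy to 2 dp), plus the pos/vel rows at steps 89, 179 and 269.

State at t = 0.9677 s:
  obj    pos=(+0.749,-0.125) vel=(+1.507,-0.426) ωy=+27.96

Key-timestep trajectory:
   step    t(s)  obj.x    obj.z    obj.vx   obj.vz 
     89  0.2399   +0.065  +0.069  +0.374  -0.106
    179  0.4825   +0.201  +0.030  +0.751  -0.213
    269  0.7251   +0.429  -0.034  +1.129  -0.319


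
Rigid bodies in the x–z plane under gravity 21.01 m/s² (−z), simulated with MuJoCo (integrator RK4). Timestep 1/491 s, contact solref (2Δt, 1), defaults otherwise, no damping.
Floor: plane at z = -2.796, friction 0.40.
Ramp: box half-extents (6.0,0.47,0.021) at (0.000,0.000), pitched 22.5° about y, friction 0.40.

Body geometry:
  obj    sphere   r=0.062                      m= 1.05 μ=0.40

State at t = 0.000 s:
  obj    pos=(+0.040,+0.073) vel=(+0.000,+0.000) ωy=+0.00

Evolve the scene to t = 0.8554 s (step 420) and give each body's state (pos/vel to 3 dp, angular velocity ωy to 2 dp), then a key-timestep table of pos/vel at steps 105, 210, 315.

State at t = 0.8554 s:
  obj    pos=(+1.981,-0.731) vel=(+4.539,-1.880) ωy=+79.23

Key-timestep trajectory:
   step    t(s)  obj.x    obj.z    obj.vx   obj.vz 
    105  0.2138   +0.161  +0.023  +1.135  -0.470
    210  0.4277   +0.525  -0.128  +2.269  -0.940
    315  0.6415   +1.132  -0.379  +3.404  -1.410


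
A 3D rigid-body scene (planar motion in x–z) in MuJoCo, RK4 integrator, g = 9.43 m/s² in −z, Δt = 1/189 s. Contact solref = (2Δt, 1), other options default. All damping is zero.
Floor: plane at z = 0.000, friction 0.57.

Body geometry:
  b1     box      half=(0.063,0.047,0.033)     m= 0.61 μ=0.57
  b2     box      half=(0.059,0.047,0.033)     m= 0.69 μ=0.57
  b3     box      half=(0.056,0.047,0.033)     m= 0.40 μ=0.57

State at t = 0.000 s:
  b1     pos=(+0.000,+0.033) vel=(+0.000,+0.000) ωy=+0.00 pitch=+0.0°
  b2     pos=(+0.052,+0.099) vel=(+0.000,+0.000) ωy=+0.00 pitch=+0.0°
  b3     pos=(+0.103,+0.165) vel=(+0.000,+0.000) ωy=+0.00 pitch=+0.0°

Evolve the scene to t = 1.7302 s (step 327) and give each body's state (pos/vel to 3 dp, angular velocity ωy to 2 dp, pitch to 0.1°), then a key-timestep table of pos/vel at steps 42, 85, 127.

State at t = 1.7302 s:
  b1     pos=(+0.000,+0.033) vel=(+0.000,+0.000) ωy=+0.00 pitch=+0.0°
  b2     pos=(+0.183,+0.061) vel=(+0.000,+0.000) ωy=+0.00 pitch=+145.1°
  b3     pos=(+0.304,+0.033) vel=(+0.000,+0.000) ωy=+0.00 pitch=+180.0°

Key-timestep trajectory:
   step    t(s)  b1.x    b1.z    b1.vx   b1.vz   b2.x    b2.z    b2.vx   b2.vz   b3.x    b3.z    b3.vx   b3.vz 
     42  0.2222   +0.000  +0.033  -0.001  +0.000   +0.066  +0.101  +0.166  -0.011   +0.139  +0.141  +0.365  -0.353
     85  0.4497   +0.000  +0.033  +0.000  +0.000   +0.132  +0.066  +0.264  +0.049   +0.225  +0.063  +0.174  +0.055
    127  0.6720   +0.000  +0.033  +0.000  +0.000   +0.167  +0.065  +0.105  -0.031   +0.260  +0.063  +0.252  -0.078


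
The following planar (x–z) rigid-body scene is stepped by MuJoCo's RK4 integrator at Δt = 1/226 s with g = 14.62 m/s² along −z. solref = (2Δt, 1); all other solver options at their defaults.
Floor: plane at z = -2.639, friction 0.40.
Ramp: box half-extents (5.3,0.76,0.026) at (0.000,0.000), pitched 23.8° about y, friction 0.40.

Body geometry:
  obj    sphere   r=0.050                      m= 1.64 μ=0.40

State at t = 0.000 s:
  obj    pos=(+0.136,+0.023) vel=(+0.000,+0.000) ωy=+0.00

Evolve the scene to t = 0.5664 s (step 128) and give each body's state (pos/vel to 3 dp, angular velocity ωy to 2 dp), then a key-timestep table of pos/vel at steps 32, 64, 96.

State at t = 0.5664 s:
  obj    pos=(+0.755,-0.250) vel=(+2.184,-0.963) ωy=+47.72

Key-timestep trajectory:
   step    t(s)  obj.x    obj.z    obj.vx   obj.vz 
     32  0.1416   +0.175  +0.006  +0.546  -0.241
     64  0.2832   +0.291  -0.045  +1.092  -0.482
     96  0.4248   +0.484  -0.130  +1.638  -0.722


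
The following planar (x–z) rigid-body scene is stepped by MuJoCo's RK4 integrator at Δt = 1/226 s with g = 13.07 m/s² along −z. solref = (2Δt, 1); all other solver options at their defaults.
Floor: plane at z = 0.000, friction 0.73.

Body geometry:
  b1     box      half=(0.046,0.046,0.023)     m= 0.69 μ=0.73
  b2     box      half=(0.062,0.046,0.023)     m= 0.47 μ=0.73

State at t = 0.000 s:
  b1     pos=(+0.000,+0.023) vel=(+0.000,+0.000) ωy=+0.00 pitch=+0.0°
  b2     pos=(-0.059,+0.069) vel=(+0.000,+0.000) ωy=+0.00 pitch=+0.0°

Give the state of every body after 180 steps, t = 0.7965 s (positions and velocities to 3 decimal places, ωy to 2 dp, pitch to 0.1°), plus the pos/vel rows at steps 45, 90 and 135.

State at t = 0.7965 s:
  b1     pos=(+0.000,+0.023) vel=(+0.000,+0.000) ωy=+0.00 pitch=+0.0°
  b2     pos=(-0.070,+0.056) vel=(+0.000,+0.000) ωy=+0.01 pitch=-38.2°

Key-timestep trajectory:
   step    t(s)  b1.x    b1.z    b1.vx   b1.vz   b2.x    b2.z    b2.vx   b2.vz 
     45  0.1991   +0.000  +0.023  +0.003  +0.000   -0.069  +0.056  +0.064  -0.021
     90  0.3982   +0.000  +0.023  +0.000  +0.000   -0.070  +0.057  +0.000  +0.000
    135  0.5973   +0.000  +0.023  +0.000  +0.000   -0.070  +0.056  +0.000  +0.000


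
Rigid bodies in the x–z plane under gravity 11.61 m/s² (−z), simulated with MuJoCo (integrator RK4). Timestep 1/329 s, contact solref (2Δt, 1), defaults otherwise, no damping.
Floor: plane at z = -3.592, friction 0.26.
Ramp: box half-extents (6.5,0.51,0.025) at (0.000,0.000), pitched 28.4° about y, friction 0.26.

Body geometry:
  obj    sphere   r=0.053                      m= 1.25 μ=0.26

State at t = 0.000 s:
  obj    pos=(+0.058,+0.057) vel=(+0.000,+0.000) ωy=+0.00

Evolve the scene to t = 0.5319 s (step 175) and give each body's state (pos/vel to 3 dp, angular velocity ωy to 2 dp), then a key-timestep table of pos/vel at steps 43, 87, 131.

State at t = 0.5319 s:
  obj    pos=(+0.549,-0.208) vel=(+1.846,-0.998) ωy=+39.58

Key-timestep trajectory:
   step    t(s)  obj.x    obj.z    obj.vx   obj.vz 
     43  0.1307   +0.088  +0.041  +0.454  -0.245
     87  0.2644   +0.179  -0.008  +0.918  -0.496
    131  0.3982   +0.333  -0.092  +1.382  -0.747


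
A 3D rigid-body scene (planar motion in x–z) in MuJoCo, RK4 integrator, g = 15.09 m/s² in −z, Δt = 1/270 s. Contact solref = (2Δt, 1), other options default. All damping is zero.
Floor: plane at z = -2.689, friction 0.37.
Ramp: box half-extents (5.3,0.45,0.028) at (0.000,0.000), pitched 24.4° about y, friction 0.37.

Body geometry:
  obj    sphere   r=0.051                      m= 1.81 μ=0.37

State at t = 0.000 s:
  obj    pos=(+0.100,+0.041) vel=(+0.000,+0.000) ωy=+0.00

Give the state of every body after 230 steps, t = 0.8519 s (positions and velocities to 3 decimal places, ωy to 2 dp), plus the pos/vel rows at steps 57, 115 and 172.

State at t = 0.8519 s:
  obj    pos=(+1.571,-0.626) vel=(+3.454,-1.567) ωy=+74.36

Key-timestep trajectory:
   step    t(s)  obj.x    obj.z    obj.vx   obj.vz 
     57  0.2111   +0.191  +0.000  +0.856  -0.388
    115  0.4259   +0.468  -0.126  +1.727  -0.783
    172  0.6370   +0.923  -0.332  +2.583  -1.172


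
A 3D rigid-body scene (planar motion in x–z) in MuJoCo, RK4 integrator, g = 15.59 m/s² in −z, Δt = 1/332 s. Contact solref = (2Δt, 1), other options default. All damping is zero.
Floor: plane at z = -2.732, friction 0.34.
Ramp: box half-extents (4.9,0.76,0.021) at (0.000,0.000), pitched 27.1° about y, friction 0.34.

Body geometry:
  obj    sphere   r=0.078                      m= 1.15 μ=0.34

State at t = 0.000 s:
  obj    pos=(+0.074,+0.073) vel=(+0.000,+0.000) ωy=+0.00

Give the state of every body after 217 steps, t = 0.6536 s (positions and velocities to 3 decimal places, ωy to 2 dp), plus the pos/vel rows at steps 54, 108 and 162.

State at t = 0.6536 s:
  obj    pos=(+1.039,-0.420) vel=(+2.952,-1.510) ωy=+42.50

Key-timestep trajectory:
   step    t(s)  obj.x    obj.z    obj.vx   obj.vz 
     54  0.1627   +0.134  +0.043  +0.735  -0.376
    108  0.3253   +0.313  -0.049  +1.469  -0.752
    162  0.4880   +0.612  -0.202  +2.204  -1.128


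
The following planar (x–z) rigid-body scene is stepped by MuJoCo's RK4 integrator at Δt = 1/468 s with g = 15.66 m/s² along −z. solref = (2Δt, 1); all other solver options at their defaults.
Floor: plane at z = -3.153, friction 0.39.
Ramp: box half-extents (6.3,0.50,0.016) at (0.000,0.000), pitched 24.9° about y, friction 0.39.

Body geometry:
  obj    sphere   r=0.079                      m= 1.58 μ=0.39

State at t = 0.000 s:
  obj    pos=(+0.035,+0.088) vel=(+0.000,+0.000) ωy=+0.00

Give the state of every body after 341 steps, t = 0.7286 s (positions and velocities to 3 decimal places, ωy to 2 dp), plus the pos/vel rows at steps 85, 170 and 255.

State at t = 0.7286 s:
  obj    pos=(+1.169,-0.438) vel=(+3.113,-1.445) ωy=+43.43

Key-timestep trajectory:
   step    t(s)  obj.x    obj.z    obj.vx   obj.vz 
     85  0.1816   +0.106  +0.056  +0.776  -0.360
    170  0.3632   +0.317  -0.042  +1.552  -0.720
    255  0.5449   +0.669  -0.206  +2.328  -1.080


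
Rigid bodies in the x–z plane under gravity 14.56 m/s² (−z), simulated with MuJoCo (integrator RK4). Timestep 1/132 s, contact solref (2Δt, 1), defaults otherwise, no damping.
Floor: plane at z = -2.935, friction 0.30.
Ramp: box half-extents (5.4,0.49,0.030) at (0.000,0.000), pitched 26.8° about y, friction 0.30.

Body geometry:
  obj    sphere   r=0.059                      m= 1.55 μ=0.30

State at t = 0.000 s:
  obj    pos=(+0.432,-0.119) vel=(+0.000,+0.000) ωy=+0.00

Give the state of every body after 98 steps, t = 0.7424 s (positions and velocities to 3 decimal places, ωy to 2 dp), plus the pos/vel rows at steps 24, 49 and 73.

State at t = 0.7424 s:
  obj    pos=(+1.586,-0.701) vel=(+3.107,-1.570) ωy=+58.99

Key-timestep trajectory:
   step    t(s)  obj.x    obj.z    obj.vx   obj.vz 
     24  0.1818   +0.501  -0.154  +0.761  -0.385
     49  0.3712   +0.721  -0.264  +1.554  -0.785
     73  0.5530   +1.072  -0.442  +2.315  -1.169


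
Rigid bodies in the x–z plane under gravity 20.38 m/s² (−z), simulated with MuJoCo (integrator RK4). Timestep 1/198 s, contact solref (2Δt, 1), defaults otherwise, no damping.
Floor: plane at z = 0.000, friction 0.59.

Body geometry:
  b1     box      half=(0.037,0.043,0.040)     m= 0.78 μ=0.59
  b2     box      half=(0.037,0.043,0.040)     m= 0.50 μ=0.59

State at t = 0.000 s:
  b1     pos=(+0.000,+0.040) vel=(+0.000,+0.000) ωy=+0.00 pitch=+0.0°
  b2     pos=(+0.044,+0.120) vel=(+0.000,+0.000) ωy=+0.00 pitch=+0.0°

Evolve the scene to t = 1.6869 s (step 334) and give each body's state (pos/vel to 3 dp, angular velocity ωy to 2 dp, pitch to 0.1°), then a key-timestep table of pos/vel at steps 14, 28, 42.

State at t = 1.6869 s:
  b1     pos=(+0.000,+0.040) vel=(+0.000,+0.000) ωy=+0.00 pitch=+0.0°
  b2     pos=(+0.091,+0.037) vel=(+0.000,+0.000) ωy=+0.00 pitch=+90.0°

Key-timestep trajectory:
   step    t(s)  b1.x    b1.z    b1.vx   b1.vz   b2.x    b2.z    b2.vx   b2.vz 
     14  0.0707   +0.000  +0.040  +0.000  +0.001   +0.050  +0.118  +0.184  -0.076
     28  0.1414   +0.000  +0.040  +0.000  +0.000   +0.073  +0.100  +0.416  -0.615
     42  0.2121   +0.000  +0.040  +0.000  +0.000   +0.092  +0.033  -0.095  +0.124


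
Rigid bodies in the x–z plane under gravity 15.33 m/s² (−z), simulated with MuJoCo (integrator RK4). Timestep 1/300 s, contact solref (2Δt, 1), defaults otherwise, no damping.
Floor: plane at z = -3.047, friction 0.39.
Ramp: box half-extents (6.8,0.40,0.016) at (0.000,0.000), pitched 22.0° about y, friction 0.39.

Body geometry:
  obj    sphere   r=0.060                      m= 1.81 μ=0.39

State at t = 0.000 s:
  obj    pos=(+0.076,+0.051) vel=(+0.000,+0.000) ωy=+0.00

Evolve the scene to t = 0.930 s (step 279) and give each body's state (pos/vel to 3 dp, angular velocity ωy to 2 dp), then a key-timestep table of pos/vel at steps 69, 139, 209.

State at t = 0.930 s:
  obj    pos=(+1.721,-0.613) vel=(+3.537,-1.429) ωy=+63.57

Key-timestep trajectory:
   step    t(s)  obj.x    obj.z    obj.vx   obj.vz 
     69  0.2300   +0.177  +0.011  +0.875  -0.353
    139  0.4633   +0.484  -0.114  +1.762  -0.712
    209  0.6967   +0.999  -0.322  +2.650  -1.071


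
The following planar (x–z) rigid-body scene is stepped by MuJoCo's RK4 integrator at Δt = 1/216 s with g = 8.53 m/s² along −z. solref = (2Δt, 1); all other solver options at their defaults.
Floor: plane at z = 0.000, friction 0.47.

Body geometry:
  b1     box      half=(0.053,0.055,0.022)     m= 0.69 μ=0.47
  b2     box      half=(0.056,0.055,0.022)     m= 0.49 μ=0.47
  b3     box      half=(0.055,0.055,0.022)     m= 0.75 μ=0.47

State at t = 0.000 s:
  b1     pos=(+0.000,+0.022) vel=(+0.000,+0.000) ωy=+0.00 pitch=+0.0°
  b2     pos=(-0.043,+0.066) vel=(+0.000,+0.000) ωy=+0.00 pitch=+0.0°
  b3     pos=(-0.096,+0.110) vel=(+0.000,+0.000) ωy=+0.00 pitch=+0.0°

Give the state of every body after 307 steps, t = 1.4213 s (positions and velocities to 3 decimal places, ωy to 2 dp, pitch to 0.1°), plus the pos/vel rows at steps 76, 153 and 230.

State at t = 1.4213 s:
  b1     pos=(+0.001,+0.022) vel=(+0.000,+0.000) ωy=+0.00 pitch=+0.0°
  b2     pos=(-0.069,+0.058) vel=(+0.000,+0.000) ωy=+0.01 pitch=-54.3°
  b3     pos=(-0.135,+0.055) vel=(+0.000,+0.000) ωy=+0.01 pitch=-46.5°

Key-timestep trajectory:
   step    t(s)  b1.x    b1.z    b1.vx   b1.vz   b2.x    b2.z    b2.vx   b2.vz   b3.x    b3.z    b3.vx   b3.vz 
     76  0.3519   +0.000  +0.022  +0.000  +0.000   -0.079  +0.060  +0.007  +0.000   -0.142  +0.057  +0.004  -0.001
    153  0.7083   +0.000  +0.022  +0.000  +0.000   -0.069  +0.058  +0.000  +0.000   -0.135  +0.055  +0.000  +0.000
    230  1.0648   +0.001  +0.022  +0.000  +0.000   -0.069  +0.058  +0.000  +0.000   -0.135  +0.055  +0.000  +0.000


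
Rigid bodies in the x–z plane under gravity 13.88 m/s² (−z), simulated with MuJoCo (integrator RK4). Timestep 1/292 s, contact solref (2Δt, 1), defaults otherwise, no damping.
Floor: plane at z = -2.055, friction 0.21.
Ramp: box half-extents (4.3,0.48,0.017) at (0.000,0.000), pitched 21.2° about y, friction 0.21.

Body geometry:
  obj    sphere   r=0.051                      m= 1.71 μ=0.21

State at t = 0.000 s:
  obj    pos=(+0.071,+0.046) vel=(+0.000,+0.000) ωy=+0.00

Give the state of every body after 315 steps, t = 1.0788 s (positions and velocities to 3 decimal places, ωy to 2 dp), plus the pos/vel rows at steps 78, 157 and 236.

State at t = 1.0788 s:
  obj    pos=(+2.016,-0.709) vel=(+3.606,-1.399) ωy=+75.83

Key-timestep trajectory:
   step    t(s)  obj.x    obj.z    obj.vx   obj.vz 
     78  0.2671   +0.190  -0.001  +0.893  -0.346
    157  0.5377   +0.554  -0.142  +1.797  -0.697
    236  0.8082   +1.163  -0.378  +2.702  -1.048


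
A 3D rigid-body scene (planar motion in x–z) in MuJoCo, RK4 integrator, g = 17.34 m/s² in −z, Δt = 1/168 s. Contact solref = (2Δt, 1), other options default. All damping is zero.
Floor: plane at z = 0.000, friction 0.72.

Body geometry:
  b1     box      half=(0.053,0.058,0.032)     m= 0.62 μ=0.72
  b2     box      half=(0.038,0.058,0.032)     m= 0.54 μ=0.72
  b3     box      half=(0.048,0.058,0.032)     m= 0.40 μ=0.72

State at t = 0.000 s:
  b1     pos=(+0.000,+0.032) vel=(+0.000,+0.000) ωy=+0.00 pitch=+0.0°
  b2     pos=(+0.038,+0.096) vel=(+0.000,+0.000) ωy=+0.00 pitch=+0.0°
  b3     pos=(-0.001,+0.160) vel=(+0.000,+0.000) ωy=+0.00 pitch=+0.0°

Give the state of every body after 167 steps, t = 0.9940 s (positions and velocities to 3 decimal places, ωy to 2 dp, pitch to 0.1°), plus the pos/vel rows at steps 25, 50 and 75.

State at t = 0.9940 s:
  b1     pos=(+0.000,+0.032) vel=(+0.000,+0.000) ωy=+0.00 pitch=+0.0°
  b2     pos=(+0.038,+0.096) vel=(+0.000,+0.000) ωy=+0.00 pitch=+0.1°
  b3     pos=(-0.114,+0.032) vel=(+0.000,+0.000) ωy=+0.00 pitch=+180.0°

Key-timestep trajectory:
   step    t(s)  b1.x    b1.z    b1.vx   b1.vz   b2.x    b2.z    b2.vx   b2.vz   b3.x    b3.z    b3.vx   b3.vz 
     25  0.1488   +0.000  +0.032  +0.000  +0.000   +0.038  +0.096  +0.001  +0.000   -0.006  +0.159  -0.089  -0.015
     50  0.2976   +0.000  +0.032  +0.002  -0.001   +0.038  +0.096  +0.003  -0.001   -0.040  +0.112  -0.396  -1.002
     75  0.4464   +0.000  +0.032  +0.000  +0.000   +0.038  +0.096  +0.000  +0.000   -0.102  +0.076  -0.484  -1.027


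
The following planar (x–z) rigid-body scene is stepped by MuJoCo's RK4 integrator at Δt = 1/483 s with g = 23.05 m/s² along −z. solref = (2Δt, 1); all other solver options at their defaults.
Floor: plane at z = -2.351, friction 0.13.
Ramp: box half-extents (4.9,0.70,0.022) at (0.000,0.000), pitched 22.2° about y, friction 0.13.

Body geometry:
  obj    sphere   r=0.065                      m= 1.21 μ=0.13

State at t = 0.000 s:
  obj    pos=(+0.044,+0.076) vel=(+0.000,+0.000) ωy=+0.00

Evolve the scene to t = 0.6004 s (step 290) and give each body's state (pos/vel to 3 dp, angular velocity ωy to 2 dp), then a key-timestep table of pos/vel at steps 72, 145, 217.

State at t = 0.6004 s:
  obj    pos=(+1.082,-0.348) vel=(+3.458,-1.411) ωy=+57.45

Key-timestep trajectory:
   step    t(s)  obj.x    obj.z    obj.vx   obj.vz 
     72  0.1491   +0.108  +0.050  +0.859  -0.350
    145  0.3002   +0.304  -0.030  +1.729  -0.706
    217  0.4493   +0.625  -0.161  +2.588  -1.056


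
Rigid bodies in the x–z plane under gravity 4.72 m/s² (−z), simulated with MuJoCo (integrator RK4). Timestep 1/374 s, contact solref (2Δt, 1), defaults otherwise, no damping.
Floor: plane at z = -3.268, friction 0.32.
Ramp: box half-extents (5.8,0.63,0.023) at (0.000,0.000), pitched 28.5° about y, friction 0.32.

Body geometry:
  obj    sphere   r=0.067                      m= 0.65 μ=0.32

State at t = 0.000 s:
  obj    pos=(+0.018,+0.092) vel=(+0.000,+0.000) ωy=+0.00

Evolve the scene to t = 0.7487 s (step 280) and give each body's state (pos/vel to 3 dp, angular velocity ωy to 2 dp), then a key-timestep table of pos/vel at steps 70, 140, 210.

State at t = 0.7487 s:
  obj    pos=(+0.414,-0.123) vel=(+1.058,-0.575) ωy=+17.97

Key-timestep trajectory:
   step    t(s)  obj.x    obj.z    obj.vx   obj.vz 
     70  0.1872   +0.043  +0.079  +0.265  -0.144
    140  0.3743   +0.117  +0.039  +0.529  -0.287
    210  0.5615   +0.241  -0.029  +0.794  -0.431


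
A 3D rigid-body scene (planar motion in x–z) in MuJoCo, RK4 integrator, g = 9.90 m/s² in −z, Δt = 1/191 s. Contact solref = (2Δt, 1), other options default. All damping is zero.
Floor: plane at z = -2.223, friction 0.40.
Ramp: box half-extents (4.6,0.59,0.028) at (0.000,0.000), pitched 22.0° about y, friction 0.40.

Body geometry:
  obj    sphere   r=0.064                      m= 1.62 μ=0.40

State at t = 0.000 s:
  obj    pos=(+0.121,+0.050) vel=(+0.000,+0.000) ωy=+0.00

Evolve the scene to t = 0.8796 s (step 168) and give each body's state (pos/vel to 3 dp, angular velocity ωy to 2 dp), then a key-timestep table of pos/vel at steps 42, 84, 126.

State at t = 0.8796 s:
  obj    pos=(+1.071,-0.334) vel=(+2.160,-0.873) ωy=+36.40

Key-timestep trajectory:
   step    t(s)  obj.x    obj.z    obj.vx   obj.vz 
     42  0.2199   +0.181  +0.026  +0.540  -0.218
     84  0.4398   +0.359  -0.046  +1.080  -0.436
    126  0.6597   +0.656  -0.166  +1.620  -0.655


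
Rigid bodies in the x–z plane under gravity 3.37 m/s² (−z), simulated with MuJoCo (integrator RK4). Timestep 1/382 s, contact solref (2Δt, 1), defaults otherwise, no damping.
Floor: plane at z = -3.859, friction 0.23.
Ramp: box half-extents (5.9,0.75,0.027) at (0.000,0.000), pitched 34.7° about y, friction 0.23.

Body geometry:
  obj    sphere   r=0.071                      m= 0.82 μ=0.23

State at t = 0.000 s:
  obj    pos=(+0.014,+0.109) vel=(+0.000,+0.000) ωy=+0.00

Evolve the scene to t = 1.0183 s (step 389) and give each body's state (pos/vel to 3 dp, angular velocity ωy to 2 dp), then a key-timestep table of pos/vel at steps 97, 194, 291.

State at t = 1.0183 s:
  obj    pos=(+0.599,-0.295) vel=(+1.147,-0.794) ωy=+19.65

Key-timestep trajectory:
   step    t(s)  obj.x    obj.z    obj.vx   obj.vz 
     97  0.2539   +0.051  +0.084  +0.286  -0.198
    194  0.5079   +0.160  +0.009  +0.572  -0.396
    291  0.7618   +0.341  -0.117  +0.858  -0.594


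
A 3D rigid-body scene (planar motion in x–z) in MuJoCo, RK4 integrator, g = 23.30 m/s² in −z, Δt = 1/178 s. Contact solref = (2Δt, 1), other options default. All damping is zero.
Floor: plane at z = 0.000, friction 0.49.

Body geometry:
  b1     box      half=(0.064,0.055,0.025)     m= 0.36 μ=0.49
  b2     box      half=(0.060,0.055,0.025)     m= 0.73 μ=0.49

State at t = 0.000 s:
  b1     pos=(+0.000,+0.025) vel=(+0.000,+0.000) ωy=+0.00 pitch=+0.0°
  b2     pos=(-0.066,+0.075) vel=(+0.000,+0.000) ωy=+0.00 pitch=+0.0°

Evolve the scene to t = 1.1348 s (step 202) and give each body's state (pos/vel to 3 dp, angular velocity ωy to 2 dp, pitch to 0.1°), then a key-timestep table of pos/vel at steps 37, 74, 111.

State at t = 1.1348 s:
  b1     pos=(+0.000,+0.025) vel=(+0.000,+0.000) ωy=+0.00 pitch=+0.0°
  b2     pos=(-0.127,+0.060) vel=(+0.000,+0.000) ωy=+0.00 pitch=-90.0°

Key-timestep trajectory:
   step    t(s)  b1.x    b1.z    b1.vx   b1.vz   b2.x    b2.z    b2.vx   b2.vz 
     37  0.2079   +0.000  +0.025  +0.000  +0.000   -0.091  +0.062  -0.246  +0.131
     74  0.4157   +0.000  +0.025  +0.000  +0.000   -0.138  +0.063  -0.081  +0.024
    111  0.6236   +0.000  +0.025  +0.000  +0.000   -0.128  +0.060  -0.170  +0.028


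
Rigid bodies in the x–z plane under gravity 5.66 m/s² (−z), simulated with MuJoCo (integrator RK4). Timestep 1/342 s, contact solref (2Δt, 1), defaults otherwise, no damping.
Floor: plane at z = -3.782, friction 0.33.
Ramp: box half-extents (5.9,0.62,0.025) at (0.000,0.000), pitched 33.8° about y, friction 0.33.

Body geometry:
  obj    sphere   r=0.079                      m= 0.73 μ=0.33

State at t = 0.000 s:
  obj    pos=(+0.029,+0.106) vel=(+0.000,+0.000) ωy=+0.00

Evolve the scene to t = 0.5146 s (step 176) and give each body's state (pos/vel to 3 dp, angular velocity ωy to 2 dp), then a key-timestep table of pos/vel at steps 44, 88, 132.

State at t = 0.5146 s:
  obj    pos=(+0.276,-0.060) vel=(+0.962,-0.644) ωy=+14.65

Key-timestep trajectory:
   step    t(s)  obj.x    obj.z    obj.vx   obj.vz 
     44  0.1287   +0.044  +0.095  +0.241  -0.161
     88  0.2573   +0.091  +0.064  +0.481  -0.322
    132  0.3860   +0.168  +0.013  +0.721  -0.483


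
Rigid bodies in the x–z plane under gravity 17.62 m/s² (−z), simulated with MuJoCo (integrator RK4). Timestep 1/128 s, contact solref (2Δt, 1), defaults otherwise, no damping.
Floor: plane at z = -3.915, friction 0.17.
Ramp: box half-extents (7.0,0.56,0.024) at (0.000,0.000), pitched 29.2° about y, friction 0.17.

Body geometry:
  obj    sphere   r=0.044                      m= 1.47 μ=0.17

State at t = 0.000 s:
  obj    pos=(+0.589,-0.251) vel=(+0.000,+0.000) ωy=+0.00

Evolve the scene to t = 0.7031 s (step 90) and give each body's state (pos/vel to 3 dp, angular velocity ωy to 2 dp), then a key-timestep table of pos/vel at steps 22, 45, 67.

State at t = 0.7031 s:
  obj    pos=(+1.914,-0.992) vel=(+3.769,-2.106) ωy=+98.04

Key-timestep trajectory:
   step    t(s)  obj.x    obj.z    obj.vx   obj.vz 
     22  0.1719   +0.668  -0.296  +0.922  -0.515
     45  0.3516   +0.920  -0.436  +1.885  -1.053
     67  0.5234   +1.324  -0.662  +2.806  -1.568


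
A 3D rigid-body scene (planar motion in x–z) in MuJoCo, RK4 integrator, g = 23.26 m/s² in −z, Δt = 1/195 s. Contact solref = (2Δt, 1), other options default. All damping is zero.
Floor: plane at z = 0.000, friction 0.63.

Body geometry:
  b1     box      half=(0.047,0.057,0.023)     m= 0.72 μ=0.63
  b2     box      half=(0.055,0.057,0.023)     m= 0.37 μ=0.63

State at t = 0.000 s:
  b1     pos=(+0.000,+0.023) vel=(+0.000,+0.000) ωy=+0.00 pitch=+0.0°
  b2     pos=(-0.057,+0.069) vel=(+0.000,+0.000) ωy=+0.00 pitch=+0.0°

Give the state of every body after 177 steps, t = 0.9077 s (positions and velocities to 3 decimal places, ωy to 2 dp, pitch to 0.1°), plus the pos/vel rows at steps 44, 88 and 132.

State at t = 0.9077 s:
  b1     pos=(+0.000,+0.023) vel=(+0.000,+0.000) ωy=+0.00 pitch=+0.0°
  b2     pos=(-0.070,+0.055) vel=(+0.000,+0.000) ωy=+0.02 pitch=-44.6°

Key-timestep trajectory:
   step    t(s)  b1.x    b1.z    b1.vx   b1.vz   b2.x    b2.z    b2.vx   b2.vz 
     44  0.2256   +0.000  +0.023  +0.002  +0.000   -0.069  +0.055  -0.016  +0.017
     88  0.4513   +0.000  +0.023  +0.000  +0.000   -0.070  +0.055  +0.000  +0.000
    132  0.6769   +0.000  +0.023  +0.000  +0.000   -0.070  +0.055  +0.000  +0.000


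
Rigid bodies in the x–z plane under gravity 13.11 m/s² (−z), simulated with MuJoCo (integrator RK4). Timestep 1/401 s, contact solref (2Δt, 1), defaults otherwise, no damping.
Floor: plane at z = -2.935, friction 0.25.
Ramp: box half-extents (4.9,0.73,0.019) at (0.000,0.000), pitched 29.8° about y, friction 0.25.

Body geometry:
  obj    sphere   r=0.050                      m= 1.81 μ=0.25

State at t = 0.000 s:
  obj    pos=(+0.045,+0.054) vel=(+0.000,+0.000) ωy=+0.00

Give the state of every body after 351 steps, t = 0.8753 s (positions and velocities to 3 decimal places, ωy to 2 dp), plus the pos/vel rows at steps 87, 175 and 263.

State at t = 0.8753 s:
  obj    pos=(+1.592,-0.832) vel=(+3.535,-2.025) ωy=+81.46

Key-timestep trajectory:
   step    t(s)  obj.x    obj.z    obj.vx   obj.vz 
     87  0.2170   +0.140  -0.001  +0.876  -0.502
    175  0.4364   +0.430  -0.167  +1.763  -1.009
    263  0.6559   +0.914  -0.444  +2.649  -1.517


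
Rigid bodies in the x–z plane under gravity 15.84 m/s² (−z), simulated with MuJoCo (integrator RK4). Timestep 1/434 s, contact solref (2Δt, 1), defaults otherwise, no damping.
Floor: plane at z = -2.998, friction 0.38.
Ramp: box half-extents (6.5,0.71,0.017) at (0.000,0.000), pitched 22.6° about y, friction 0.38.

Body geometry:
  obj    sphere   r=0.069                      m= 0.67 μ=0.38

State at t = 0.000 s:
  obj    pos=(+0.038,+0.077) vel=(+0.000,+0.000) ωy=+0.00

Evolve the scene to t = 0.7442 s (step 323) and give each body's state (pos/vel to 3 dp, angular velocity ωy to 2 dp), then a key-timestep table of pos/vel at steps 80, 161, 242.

State at t = 0.7442 s:
  obj    pos=(+1.150,-0.386) vel=(+2.988,-1.244) ωy=+46.89

Key-timestep trajectory:
   step    t(s)  obj.x    obj.z    obj.vx   obj.vz 
     80  0.1843   +0.106  +0.049  +0.740  -0.308
    161  0.3710   +0.314  -0.038  +1.489  -0.620
    242  0.5576   +0.662  -0.183  +2.238  -0.932


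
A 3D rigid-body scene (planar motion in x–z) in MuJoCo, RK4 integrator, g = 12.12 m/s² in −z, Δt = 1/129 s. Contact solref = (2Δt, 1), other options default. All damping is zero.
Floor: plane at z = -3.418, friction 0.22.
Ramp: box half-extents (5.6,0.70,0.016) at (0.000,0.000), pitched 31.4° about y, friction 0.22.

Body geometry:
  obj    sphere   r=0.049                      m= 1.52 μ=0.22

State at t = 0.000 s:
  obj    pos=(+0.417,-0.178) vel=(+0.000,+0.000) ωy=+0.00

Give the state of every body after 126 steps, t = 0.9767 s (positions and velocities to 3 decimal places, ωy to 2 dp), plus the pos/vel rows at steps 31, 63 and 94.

State at t = 0.9767 s:
  obj    pos=(+2.254,-1.300) vel=(+3.761,-2.296) ωy=+89.86

Key-timestep trajectory:
   step    t(s)  obj.x    obj.z    obj.vx   obj.vz 
     31  0.2403   +0.528  -0.246  +0.925  -0.565
     63  0.4884   +0.876  -0.459  +1.880  -1.148
     94  0.7287   +1.439  -0.802  +2.806  -1.713


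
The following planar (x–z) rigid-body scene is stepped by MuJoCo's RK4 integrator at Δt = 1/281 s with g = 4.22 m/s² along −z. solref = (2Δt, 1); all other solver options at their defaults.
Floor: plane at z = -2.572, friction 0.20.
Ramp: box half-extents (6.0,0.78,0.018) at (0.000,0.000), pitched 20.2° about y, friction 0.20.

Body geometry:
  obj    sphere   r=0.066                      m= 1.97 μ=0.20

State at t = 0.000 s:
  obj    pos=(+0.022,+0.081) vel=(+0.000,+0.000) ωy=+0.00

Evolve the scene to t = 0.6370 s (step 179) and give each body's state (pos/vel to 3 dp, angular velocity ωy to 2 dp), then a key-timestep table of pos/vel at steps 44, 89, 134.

State at t = 0.6370 s:
  obj    pos=(+0.220,+0.008) vel=(+0.622,-0.229) ωy=+10.04

Key-timestep trajectory:
   step    t(s)  obj.x    obj.z    obj.vx   obj.vz 
     44  0.1566   +0.034  +0.077  +0.153  -0.056
     89  0.3167   +0.071  +0.063  +0.309  -0.114
    134  0.4769   +0.133  +0.040  +0.466  -0.171


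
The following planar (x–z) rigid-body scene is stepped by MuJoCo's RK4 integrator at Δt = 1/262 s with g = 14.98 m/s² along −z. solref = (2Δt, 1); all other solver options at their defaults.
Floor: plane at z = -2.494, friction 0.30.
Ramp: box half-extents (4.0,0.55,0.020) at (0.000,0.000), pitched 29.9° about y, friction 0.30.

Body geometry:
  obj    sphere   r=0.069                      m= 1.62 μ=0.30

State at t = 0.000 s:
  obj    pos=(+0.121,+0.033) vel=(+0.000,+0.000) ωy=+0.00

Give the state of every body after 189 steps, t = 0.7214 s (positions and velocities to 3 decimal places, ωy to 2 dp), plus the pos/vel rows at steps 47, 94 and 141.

State at t = 0.7214 s:
  obj    pos=(+1.324,-0.659) vel=(+3.336,-1.918) ωy=+55.75

Key-timestep trajectory:
   step    t(s)  obj.x    obj.z    obj.vx   obj.vz 
     47  0.1794   +0.195  -0.010  +0.830  -0.477
     94  0.3588   +0.419  -0.138  +1.659  -0.954
    141  0.5382   +0.791  -0.352  +2.489  -1.431


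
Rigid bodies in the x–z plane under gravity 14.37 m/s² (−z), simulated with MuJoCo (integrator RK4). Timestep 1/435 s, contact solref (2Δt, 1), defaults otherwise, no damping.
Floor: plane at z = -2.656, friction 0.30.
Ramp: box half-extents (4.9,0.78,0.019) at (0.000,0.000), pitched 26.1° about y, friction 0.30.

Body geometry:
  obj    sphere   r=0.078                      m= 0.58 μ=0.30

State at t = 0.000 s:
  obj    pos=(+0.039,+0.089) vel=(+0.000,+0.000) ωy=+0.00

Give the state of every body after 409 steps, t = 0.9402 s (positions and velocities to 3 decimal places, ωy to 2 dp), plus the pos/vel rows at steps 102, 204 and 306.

State at t = 0.9402 s:
  obj    pos=(+1.832,-0.789) vel=(+3.813,-1.868) ωy=+54.43

Key-timestep trajectory:
   step    t(s)  obj.x    obj.z    obj.vx   obj.vz 
    102  0.2345   +0.150  +0.034  +0.951  -0.466
    204  0.4690   +0.485  -0.130  +1.902  -0.932
    306  0.7034   +1.042  -0.403  +2.853  -1.398


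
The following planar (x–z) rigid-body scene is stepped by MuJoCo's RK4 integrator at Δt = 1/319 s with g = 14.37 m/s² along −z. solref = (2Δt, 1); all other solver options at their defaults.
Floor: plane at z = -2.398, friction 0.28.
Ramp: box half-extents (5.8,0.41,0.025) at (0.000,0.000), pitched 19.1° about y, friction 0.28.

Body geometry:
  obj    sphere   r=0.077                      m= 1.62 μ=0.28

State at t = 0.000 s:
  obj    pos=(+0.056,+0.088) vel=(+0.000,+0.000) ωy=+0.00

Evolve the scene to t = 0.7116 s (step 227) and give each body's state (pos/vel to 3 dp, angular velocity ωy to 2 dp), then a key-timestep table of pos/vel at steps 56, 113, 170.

State at t = 0.7116 s:
  obj    pos=(+0.860,-0.190) vel=(+2.259,-0.782) ωy=+31.03

Key-timestep trajectory:
   step    t(s)  obj.x    obj.z    obj.vx   obj.vz 
     56  0.1755   +0.105  +0.072  +0.557  -0.193
    113  0.3542   +0.255  +0.020  +1.124  -0.389
    170  0.5329   +0.507  -0.068  +1.691  -0.586


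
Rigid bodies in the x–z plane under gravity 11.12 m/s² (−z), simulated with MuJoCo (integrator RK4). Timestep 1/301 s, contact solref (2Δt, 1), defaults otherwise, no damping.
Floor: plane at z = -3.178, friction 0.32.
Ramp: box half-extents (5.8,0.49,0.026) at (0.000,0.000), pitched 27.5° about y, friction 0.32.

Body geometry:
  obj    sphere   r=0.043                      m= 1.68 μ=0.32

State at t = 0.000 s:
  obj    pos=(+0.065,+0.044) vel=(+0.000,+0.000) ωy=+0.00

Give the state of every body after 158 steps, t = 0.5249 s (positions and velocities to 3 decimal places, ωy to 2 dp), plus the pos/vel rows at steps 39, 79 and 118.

State at t = 0.5249 s:
  obj    pos=(+0.513,-0.189) vel=(+1.708,-0.889) ωy=+44.76

Key-timestep trajectory:
   step    t(s)  obj.x    obj.z    obj.vx   obj.vz 
     39  0.1296   +0.092  +0.030  +0.422  -0.219
     79  0.2625   +0.177  -0.014  +0.854  -0.445
    118  0.3920   +0.315  -0.086  +1.275  -0.664


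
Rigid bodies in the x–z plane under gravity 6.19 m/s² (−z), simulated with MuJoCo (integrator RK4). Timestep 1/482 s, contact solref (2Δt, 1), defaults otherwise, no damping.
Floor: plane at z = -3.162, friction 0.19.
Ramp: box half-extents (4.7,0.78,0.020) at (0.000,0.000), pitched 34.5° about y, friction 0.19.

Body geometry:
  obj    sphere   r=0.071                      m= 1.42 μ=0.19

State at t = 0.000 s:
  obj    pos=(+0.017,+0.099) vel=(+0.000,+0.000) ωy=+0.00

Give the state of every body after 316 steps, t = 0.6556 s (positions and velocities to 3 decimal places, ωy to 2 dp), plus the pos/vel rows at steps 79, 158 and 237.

State at t = 0.6556 s:
  obj    pos=(+0.467,-0.210) vel=(+1.371,-0.942) ωy=+22.35

Key-timestep trajectory:
   step    t(s)  obj.x    obj.z    obj.vx   obj.vz 
     79  0.1639   +0.045  +0.079  +0.344  -0.234
    158  0.3278   +0.129  +0.021  +0.685  -0.473
    237  0.4917   +0.270  -0.075  +1.028  -0.707
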